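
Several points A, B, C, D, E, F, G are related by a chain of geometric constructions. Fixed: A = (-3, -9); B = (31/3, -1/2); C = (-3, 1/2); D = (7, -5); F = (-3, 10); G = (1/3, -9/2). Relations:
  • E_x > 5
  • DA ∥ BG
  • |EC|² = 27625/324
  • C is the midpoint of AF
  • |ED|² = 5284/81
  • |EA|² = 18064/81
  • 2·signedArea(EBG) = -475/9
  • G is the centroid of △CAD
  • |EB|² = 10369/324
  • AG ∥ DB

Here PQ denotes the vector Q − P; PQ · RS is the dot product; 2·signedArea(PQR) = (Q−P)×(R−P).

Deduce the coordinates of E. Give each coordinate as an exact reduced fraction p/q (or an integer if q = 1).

1. E_x = 53/9  [line 4·x + -10·y + 58/9 = 0 ∩ |EC|² = 27625/324]
2. E_y = 3  [line 4·x + -10·y + 58/9 = 0 ∩ |EC|² = 27625/324]
   → E = (53/9, 3)

E = (53/9, 3)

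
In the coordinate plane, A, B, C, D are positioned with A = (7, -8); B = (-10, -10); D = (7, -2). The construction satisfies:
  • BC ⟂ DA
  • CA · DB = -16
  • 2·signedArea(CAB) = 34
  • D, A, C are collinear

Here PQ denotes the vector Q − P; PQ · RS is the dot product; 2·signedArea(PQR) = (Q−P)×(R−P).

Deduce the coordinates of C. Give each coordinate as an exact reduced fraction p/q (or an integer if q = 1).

C = (7, -10)

1. C_x = 7  [D, A, C are collinear ∩ BC ⟂ DA]
2. C_y = -10  [D, A, C are collinear ∩ BC ⟂ DA]
   → C = (7, -10)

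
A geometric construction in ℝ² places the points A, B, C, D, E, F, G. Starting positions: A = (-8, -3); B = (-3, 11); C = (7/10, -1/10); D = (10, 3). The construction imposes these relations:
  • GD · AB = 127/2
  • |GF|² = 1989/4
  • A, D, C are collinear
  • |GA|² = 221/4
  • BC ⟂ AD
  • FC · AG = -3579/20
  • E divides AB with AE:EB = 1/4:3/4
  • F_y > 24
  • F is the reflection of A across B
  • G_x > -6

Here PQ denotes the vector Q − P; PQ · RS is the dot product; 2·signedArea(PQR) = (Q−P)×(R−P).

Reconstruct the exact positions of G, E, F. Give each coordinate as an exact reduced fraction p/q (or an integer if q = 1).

E = (-27/4, 1/2)
F = (2, 25)
G = (-11/2, 4)

1. G_x = -11/2  [line -5·x + -14·y + 57/2 = 0 ∩ |GA|² = 221/4]
2. G_y = 4  [line -5·x + -14·y + 57/2 = 0 ∩ |GA|² = 221/4]
   → G = (-11/2, 4)
3. E_x = -27/4  [E divides AB with AE:EB = 1/4:3/4]
4. E_y = 1/2  [E divides AB with AE:EB = 1/4:3/4]
   → E = (-27/4, 1/2)
5. F_x = 2  [F is the reflection of A across B]
6. F_y = 25  [F is the reflection of A across B]
   → F = (2, 25)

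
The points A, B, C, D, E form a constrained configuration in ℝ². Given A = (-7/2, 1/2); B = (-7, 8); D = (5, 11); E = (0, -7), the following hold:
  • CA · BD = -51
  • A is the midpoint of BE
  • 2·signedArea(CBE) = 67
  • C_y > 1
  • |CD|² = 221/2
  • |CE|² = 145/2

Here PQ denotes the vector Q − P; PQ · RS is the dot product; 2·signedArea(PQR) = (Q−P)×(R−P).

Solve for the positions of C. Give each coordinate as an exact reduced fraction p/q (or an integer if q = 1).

C = (1/2, 3/2)

1. C_x = 1/2  [CA · BD = -51 ∩ 2·signedArea(CBE) = 67]
2. C_y = 3/2  [CA · BD = -51 ∩ 2·signedArea(CBE) = 67]
   → C = (1/2, 3/2)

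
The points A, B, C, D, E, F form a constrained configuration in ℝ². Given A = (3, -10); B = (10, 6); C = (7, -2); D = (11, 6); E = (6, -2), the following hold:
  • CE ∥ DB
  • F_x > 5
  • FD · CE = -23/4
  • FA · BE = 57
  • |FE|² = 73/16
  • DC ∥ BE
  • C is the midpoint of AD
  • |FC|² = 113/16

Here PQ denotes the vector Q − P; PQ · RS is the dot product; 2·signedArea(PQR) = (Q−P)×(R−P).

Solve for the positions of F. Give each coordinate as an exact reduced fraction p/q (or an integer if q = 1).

1. F_x = 21/4  [FD · CE = -23/4 ∩ FA · BE = 57]
2. F_y = -4  [FD · CE = -23/4 ∩ FA · BE = 57]
   → F = (21/4, -4)

F = (21/4, -4)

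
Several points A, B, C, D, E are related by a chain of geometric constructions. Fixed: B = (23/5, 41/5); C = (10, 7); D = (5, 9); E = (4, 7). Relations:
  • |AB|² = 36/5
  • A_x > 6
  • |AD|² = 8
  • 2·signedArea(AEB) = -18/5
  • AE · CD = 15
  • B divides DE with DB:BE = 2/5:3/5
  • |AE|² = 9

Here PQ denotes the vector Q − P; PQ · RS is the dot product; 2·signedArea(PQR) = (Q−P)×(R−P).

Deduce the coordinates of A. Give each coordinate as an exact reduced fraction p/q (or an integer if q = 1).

1. A_x = 7  [AE · CD = 15 ∩ 2·signedArea(AEB) = -18/5]
2. A_y = 7  [AE · CD = 15 ∩ 2·signedArea(AEB) = -18/5]
   → A = (7, 7)

A = (7, 7)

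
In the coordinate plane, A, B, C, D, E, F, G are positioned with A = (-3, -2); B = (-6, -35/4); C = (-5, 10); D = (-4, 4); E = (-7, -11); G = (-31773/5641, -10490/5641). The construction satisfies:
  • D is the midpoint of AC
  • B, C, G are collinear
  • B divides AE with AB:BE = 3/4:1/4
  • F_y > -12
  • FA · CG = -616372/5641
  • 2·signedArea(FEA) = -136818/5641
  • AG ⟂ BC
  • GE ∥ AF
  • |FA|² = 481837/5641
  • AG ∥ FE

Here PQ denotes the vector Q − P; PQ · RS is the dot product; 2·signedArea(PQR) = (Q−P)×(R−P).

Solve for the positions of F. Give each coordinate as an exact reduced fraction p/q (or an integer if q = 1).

1. F_x = -24637/5641  [AG ∥ FE ∩ GE ∥ AF]
2. F_y = -62843/5641  [AG ∥ FE ∩ GE ∥ AF]
   → F = (-24637/5641, -62843/5641)

F = (-24637/5641, -62843/5641)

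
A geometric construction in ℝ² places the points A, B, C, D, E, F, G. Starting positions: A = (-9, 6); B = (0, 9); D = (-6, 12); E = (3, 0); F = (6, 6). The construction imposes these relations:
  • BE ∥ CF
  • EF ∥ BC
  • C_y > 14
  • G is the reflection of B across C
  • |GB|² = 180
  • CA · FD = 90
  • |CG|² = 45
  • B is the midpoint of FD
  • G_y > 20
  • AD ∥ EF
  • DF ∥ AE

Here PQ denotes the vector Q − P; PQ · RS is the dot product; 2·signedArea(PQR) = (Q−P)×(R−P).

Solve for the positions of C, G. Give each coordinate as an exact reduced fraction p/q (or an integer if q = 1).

C = (3, 15)
G = (6, 21)

1. C_x = 3  [BE ∥ CF ∩ EF ∥ BC]
2. C_y = 15  [BE ∥ CF ∩ EF ∥ BC]
   → C = (3, 15)
3. G_x = 6  [G is the reflection of B across C]
4. G_y = 21  [G is the reflection of B across C]
   → G = (6, 21)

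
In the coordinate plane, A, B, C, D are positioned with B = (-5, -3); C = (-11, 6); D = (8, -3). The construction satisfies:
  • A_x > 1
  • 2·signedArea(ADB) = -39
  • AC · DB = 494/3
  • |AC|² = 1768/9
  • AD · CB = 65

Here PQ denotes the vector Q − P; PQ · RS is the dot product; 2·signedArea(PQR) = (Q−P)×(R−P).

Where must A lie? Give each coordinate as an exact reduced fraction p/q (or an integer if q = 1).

1. A_x = 5/3  [AC · DB = 494/3 ∩ 2·signedArea(ADB) = -39]
2. A_y = 0  [AC · DB = 494/3 ∩ 2·signedArea(ADB) = -39]
   → A = (5/3, 0)

A = (5/3, 0)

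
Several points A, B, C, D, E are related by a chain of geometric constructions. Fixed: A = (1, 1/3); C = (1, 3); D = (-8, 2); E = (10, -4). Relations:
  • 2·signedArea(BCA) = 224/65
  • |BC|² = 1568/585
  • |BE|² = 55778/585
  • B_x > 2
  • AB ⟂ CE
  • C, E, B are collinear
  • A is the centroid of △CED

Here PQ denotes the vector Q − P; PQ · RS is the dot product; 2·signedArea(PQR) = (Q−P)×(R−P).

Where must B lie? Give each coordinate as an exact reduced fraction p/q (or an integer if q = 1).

B = (149/65, 389/195)

1. B_x = 149/65  [C, E, B are collinear ∩ AB ⟂ CE]
2. B_y = 389/195  [C, E, B are collinear ∩ AB ⟂ CE]
   → B = (149/65, 389/195)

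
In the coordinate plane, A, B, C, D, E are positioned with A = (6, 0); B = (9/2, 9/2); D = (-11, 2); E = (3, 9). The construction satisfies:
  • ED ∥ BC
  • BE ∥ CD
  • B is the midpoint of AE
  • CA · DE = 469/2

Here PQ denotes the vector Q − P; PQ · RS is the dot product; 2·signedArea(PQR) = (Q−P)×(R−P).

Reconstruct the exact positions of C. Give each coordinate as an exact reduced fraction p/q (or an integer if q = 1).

1. C_x = -19/2  [BE ∥ CD ∩ ED ∥ BC]
2. C_y = -5/2  [BE ∥ CD ∩ ED ∥ BC]
   → C = (-19/2, -5/2)

C = (-19/2, -5/2)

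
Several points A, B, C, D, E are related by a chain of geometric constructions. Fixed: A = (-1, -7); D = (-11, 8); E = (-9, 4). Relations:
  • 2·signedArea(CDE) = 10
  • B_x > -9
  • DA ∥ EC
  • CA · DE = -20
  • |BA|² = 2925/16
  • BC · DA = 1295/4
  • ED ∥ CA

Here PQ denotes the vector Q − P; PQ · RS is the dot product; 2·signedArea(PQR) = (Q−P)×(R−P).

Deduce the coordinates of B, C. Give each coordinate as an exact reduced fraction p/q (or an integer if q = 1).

1. C_x = 1  [ED ∥ CA ∩ DA ∥ EC]
2. C_y = -11  [ED ∥ CA ∩ DA ∥ EC]
   → C = (1, -11)
3. B_x = -17/2  [line -10·x + 15·y + -595/4 = 0 ∩ |BA|² = 2925/16]
4. B_y = 17/4  [line -10·x + 15·y + -595/4 = 0 ∩ |BA|² = 2925/16]
   → B = (-17/2, 17/4)

B = (-17/2, 17/4)
C = (1, -11)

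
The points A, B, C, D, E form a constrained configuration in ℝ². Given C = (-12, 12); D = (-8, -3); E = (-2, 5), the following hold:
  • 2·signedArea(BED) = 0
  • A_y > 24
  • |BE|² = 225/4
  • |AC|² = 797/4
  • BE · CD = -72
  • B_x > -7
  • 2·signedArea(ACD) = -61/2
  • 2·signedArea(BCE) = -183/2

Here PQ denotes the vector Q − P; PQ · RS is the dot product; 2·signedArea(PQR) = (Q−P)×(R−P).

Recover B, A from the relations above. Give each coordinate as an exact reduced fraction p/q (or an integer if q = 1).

1. B_x = -13/2  [2·signedArea(BED) = 0 ∩ BE · CD = -72]
2. B_y = -1  [2·signedArea(BED) = 0 ∩ BE · CD = -72]
   → B = (-13/2, -1)
3. A_x = -35/2  [line 15·x + 4·y + 325/2 = 0 ∩ |AC|² = 797/4]
4. A_y = 25  [line 15·x + 4·y + 325/2 = 0 ∩ |AC|² = 797/4]
   → A = (-35/2, 25)

A = (-35/2, 25)
B = (-13/2, -1)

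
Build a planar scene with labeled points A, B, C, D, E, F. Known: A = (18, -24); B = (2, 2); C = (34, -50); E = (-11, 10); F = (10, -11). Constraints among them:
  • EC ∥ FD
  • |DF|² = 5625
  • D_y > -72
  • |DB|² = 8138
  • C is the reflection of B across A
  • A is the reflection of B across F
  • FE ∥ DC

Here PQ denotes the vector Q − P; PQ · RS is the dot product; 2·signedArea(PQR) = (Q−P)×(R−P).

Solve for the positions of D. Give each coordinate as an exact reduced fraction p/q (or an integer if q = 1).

D = (55, -71)

1. D_x = 55  [FE ∥ DC ∩ EC ∥ FD]
2. D_y = -71  [FE ∥ DC ∩ EC ∥ FD]
   → D = (55, -71)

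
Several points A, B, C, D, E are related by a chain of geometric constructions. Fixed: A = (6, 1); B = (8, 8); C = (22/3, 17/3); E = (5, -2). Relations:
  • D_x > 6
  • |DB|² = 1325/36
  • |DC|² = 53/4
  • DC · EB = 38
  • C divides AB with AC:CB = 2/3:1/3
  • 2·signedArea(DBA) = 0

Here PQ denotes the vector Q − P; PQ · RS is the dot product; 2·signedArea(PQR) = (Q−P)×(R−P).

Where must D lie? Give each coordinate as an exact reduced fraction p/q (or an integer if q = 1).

D = (19/3, 13/6)

1. D_x = 19/3  [2·signedArea(DBA) = 0 ∩ DC · EB = 38]
2. D_y = 13/6  [2·signedArea(DBA) = 0 ∩ DC · EB = 38]
   → D = (19/3, 13/6)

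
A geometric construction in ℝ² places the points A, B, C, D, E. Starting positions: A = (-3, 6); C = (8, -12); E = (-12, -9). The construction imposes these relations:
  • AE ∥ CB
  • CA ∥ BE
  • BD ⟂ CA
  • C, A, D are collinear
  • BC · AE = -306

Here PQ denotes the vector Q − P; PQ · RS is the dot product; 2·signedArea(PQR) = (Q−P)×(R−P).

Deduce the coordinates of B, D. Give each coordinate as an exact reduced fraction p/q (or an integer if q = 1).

1. B_x = -1  [CA ∥ BE ∩ AE ∥ CB]
2. B_y = -27  [CA ∥ BE ∩ AE ∥ CB]
   → B = (-1, -27)
3. D_x = 5441/445  [C, A, D are collinear ∩ BD ⟂ CA]
4. D_y = -8418/445  [C, A, D are collinear ∩ BD ⟂ CA]
   → D = (5441/445, -8418/445)

B = (-1, -27)
D = (5441/445, -8418/445)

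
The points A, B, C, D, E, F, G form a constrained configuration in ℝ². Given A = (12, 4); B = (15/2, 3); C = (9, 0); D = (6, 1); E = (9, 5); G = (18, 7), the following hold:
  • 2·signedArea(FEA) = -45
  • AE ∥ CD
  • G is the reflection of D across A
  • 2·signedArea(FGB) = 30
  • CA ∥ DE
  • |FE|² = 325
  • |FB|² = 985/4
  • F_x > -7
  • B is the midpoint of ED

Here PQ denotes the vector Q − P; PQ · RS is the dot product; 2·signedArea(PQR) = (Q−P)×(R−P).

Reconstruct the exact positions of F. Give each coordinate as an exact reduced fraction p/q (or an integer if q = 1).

1. F_x = -6  [2·signedArea(FEA) = -45 ∩ 2·signedArea(FGB) = 30]
2. F_y = -5  [2·signedArea(FEA) = -45 ∩ 2·signedArea(FGB) = 30]
   → F = (-6, -5)

F = (-6, -5)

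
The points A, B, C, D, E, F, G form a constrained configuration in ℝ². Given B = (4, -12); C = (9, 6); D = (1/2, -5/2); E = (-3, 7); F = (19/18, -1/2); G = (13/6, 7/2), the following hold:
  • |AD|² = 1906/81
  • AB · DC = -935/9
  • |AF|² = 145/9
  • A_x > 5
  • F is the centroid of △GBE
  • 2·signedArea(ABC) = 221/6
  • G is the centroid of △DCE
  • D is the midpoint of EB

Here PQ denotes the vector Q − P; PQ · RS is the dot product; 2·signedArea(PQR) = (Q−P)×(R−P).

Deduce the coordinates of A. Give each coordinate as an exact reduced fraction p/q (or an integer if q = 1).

1. A_x = 91/18  [AB · DC = -935/9 ∩ 2·signedArea(ABC) = 221/6]
2. A_y = -5/6  [AB · DC = -935/9 ∩ 2·signedArea(ABC) = 221/6]
   → A = (91/18, -5/6)

A = (91/18, -5/6)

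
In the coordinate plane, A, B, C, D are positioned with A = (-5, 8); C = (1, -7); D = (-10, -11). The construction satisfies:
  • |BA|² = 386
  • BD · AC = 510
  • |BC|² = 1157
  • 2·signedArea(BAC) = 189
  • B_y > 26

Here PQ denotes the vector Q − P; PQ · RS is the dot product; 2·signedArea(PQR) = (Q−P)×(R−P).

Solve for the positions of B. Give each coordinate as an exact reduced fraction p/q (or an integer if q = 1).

1. B_x = 0  [2·signedArea(BAC) = 189 ∩ BD · AC = 510]
2. B_y = 27  [2·signedArea(BAC) = 189 ∩ BD · AC = 510]
   → B = (0, 27)

B = (0, 27)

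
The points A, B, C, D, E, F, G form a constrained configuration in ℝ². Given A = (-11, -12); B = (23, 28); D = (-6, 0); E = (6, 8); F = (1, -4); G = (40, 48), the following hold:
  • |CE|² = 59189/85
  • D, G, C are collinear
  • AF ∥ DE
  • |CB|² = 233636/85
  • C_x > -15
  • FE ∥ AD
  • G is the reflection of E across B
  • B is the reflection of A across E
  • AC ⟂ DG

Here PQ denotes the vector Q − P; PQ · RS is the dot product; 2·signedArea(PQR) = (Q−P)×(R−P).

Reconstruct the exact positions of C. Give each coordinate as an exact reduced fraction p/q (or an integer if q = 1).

C = (-1223/85, -744/85)

1. C_x = -1223/85  [D, G, C are collinear ∩ AC ⟂ DG]
2. C_y = -744/85  [D, G, C are collinear ∩ AC ⟂ DG]
   → C = (-1223/85, -744/85)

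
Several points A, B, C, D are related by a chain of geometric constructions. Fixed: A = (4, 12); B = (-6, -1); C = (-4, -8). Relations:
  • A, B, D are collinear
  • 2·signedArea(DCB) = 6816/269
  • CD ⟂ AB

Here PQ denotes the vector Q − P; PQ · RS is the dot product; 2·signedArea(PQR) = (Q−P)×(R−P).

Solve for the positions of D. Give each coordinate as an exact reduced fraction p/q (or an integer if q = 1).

D = (-2324/269, -1192/269)

1. D_x = -2324/269  [A, B, D are collinear ∩ CD ⟂ AB]
2. D_y = -1192/269  [A, B, D are collinear ∩ CD ⟂ AB]
   → D = (-2324/269, -1192/269)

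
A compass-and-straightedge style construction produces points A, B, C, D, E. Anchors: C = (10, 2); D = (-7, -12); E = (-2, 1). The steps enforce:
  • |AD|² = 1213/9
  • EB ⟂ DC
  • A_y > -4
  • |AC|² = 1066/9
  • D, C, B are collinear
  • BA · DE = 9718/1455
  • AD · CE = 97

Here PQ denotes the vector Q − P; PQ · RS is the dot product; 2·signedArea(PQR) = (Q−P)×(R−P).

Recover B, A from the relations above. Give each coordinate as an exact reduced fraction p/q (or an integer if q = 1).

A = (1/3, -3)
B = (1144/485, -2082/485)

1. B_x = 1144/485  [D, C, B are collinear ∩ EB ⟂ DC]
2. B_y = -2082/485  [D, C, B are collinear ∩ EB ⟂ DC]
   → B = (1144/485, -2082/485)
3. A_x = 1/3  [AD · CE = 97 ∩ BA · DE = 9718/1455]
4. A_y = -3  [AD · CE = 97 ∩ BA · DE = 9718/1455]
   → A = (1/3, -3)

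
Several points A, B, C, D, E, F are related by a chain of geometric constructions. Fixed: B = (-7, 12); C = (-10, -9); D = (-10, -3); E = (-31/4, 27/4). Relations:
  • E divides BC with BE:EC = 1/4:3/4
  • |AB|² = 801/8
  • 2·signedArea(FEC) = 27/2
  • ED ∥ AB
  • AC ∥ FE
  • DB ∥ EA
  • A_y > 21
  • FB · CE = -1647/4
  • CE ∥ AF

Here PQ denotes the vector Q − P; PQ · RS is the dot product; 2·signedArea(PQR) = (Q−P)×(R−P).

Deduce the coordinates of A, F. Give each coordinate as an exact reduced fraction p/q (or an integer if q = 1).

A = (-19/4, 87/4)
F = (-5/2, 75/2)

1. A_x = -19/4  [ED ∥ AB ∩ DB ∥ EA]
2. A_y = 87/4  [ED ∥ AB ∩ DB ∥ EA]
   → A = (-19/4, 87/4)
3. F_x = -5/2  [AC ∥ FE ∩ CE ∥ AF]
4. F_y = 75/2  [AC ∥ FE ∩ CE ∥ AF]
   → F = (-5/2, 75/2)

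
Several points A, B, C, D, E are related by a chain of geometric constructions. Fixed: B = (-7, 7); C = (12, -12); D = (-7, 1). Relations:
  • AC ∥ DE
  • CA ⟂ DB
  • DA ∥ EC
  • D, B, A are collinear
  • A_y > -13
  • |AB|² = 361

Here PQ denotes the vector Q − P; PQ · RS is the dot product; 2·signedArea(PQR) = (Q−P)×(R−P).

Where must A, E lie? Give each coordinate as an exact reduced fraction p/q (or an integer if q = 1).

A = (-7, -12)
E = (12, 1)

1. A_x = -7  [D, B, A are collinear ∩ CA ⟂ DB]
2. A_y = -12  [D, B, A are collinear ∩ CA ⟂ DB]
   → A = (-7, -12)
3. E_x = 12  [DA ∥ EC ∩ AC ∥ DE]
4. E_y = 1  [DA ∥ EC ∩ AC ∥ DE]
   → E = (12, 1)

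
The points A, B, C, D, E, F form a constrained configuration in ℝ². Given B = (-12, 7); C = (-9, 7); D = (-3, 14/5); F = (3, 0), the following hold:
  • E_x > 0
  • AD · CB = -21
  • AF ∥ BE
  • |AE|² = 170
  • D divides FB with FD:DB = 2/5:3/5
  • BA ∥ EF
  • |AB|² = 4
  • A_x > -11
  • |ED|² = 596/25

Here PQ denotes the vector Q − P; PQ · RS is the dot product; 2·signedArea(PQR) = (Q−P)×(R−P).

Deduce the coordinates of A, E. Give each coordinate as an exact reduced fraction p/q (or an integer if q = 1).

1. A_x = -10  [AD · CB = -21]
2. A_y = 7  [|AB|² = 4]
   → A = (-10, 7)
3. E_x = 1  [BA ∥ EF ∩ AF ∥ BE]
4. E_y = 0  [BA ∥ EF ∩ AF ∥ BE]
   → E = (1, 0)

A = (-10, 7)
E = (1, 0)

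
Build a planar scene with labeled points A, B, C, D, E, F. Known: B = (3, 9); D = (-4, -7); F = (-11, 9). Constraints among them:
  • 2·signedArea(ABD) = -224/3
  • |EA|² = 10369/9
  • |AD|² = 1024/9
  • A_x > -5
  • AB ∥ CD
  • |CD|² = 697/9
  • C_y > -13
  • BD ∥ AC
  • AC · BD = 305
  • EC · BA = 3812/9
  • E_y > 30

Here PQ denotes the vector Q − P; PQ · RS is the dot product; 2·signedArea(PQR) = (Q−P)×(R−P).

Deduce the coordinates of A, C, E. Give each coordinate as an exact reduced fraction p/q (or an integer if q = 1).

A = (-4, 11/3)
C = (-11, -37/3)
E = (17, 91/3)

1. A_x = -4  [line 16·x + -7·y + 269/3 = 0 ∩ |AD|² = 1024/9]
2. A_y = 11/3  [line 16·x + -7·y + 269/3 = 0 ∩ |AD|² = 1024/9]
   → A = (-4, 11/3)
3. C_x = -11  [AC · BD = 305 ∩ AB ∥ CD]
4. C_y = -37/3  [AC · BD = 305 ∩ AB ∥ CD]
   → C = (-11, -37/3)
5. E_x = 17  [line 7·x + 16/3·y + -2527/9 = 0 ∩ |EA|² = 10369/9]
6. E_y = 91/3  [line 7·x + 16/3·y + -2527/9 = 0 ∩ |EA|² = 10369/9]
   → E = (17, 91/3)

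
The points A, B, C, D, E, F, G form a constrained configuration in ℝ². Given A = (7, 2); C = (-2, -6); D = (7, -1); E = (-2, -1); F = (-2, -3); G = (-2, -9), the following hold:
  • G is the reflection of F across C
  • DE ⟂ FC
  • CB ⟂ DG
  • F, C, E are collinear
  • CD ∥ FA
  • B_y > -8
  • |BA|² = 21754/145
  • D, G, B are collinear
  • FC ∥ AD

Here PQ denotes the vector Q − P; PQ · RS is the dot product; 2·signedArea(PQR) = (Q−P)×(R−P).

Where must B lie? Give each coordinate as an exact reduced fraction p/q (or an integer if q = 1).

B = (-74/145, -1113/145)

1. B_x = -74/145  [D, G, B are collinear ∩ CB ⟂ DG]
2. B_y = -1113/145  [D, G, B are collinear ∩ CB ⟂ DG]
   → B = (-74/145, -1113/145)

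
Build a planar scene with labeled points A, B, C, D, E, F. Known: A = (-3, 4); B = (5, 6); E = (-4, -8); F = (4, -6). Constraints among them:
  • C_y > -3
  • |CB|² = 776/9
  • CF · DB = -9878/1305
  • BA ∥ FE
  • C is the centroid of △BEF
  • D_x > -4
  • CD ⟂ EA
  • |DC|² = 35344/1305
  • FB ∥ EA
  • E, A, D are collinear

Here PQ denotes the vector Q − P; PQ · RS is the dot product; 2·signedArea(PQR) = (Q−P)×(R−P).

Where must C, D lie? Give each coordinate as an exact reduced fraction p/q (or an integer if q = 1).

1. C_x = 5/3  [C is the centroid of △BEF]
2. C_y = -8/3  [C is the centroid of △BEF]
   → C = (5/3, -8/3)
3. D_x = -1531/435  [E, A, D are collinear ∩ CD ⟂ EA]
4. D_y = -324/145  [E, A, D are collinear ∩ CD ⟂ EA]
   → D = (-1531/435, -324/145)

C = (5/3, -8/3)
D = (-1531/435, -324/145)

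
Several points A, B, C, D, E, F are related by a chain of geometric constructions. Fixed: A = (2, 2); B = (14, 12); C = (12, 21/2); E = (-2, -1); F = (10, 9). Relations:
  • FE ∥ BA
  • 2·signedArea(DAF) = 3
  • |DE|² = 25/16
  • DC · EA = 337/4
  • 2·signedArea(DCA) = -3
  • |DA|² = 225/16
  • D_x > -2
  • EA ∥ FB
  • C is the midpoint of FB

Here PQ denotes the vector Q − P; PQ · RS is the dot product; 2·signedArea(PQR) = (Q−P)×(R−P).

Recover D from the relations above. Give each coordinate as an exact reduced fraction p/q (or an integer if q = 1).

1. D_x = -1  [2·signedArea(DCA) = -3 ∩ DC · EA = 337/4]
2. D_y = -1/4  [2·signedArea(DCA) = -3 ∩ DC · EA = 337/4]
   → D = (-1, -1/4)

D = (-1, -1/4)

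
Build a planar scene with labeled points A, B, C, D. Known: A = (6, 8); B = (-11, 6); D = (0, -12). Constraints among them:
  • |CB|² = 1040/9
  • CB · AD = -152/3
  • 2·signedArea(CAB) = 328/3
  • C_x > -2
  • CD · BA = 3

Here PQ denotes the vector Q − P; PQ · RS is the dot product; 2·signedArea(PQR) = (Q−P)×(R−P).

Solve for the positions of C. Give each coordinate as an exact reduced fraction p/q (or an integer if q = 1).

1. C_x = -5/3  [CB · AD = -152/3 ∩ 2·signedArea(CAB) = 328/3]
2. C_y = 2/3  [CB · AD = -152/3 ∩ 2·signedArea(CAB) = 328/3]
   → C = (-5/3, 2/3)

C = (-5/3, 2/3)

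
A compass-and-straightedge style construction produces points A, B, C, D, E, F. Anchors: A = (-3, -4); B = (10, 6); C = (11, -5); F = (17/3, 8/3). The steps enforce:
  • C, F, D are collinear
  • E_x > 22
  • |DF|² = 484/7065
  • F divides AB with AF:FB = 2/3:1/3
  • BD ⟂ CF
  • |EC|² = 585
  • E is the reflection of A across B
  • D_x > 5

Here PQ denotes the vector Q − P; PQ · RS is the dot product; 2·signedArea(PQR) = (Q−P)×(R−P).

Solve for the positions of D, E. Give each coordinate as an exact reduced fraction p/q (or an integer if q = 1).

1. D_x = 4331/785  [C, F, D are collinear ∩ BD ⟂ CF]
2. D_y = 2262/785  [C, F, D are collinear ∩ BD ⟂ CF]
   → D = (4331/785, 2262/785)
3. E_x = 23  [E is the reflection of A across B]
4. E_y = 16  [E is the reflection of A across B]
   → E = (23, 16)

D = (4331/785, 2262/785)
E = (23, 16)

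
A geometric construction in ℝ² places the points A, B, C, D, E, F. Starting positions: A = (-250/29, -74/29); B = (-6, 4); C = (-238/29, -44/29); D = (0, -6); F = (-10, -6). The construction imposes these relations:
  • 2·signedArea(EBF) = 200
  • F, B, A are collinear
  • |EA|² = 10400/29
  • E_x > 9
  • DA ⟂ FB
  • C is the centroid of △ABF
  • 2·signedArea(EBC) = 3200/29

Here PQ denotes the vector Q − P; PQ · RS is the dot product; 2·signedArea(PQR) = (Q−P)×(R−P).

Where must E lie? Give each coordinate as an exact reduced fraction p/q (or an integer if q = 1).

1. E_x = 10  [line 160/29·x + -64/29·y + -1984/29 = 0 ∩ |EA|² = 10400/29]
2. E_y = -6  [line 160/29·x + -64/29·y + -1984/29 = 0 ∩ |EA|² = 10400/29]
   → E = (10, -6)

E = (10, -6)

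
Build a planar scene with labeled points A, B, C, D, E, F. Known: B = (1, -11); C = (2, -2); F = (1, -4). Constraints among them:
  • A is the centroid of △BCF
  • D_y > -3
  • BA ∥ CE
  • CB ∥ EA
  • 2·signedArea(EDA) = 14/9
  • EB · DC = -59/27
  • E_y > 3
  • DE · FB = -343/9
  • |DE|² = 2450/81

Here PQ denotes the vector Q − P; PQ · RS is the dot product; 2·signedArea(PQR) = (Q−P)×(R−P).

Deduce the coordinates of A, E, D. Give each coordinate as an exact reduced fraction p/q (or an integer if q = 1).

1. A_x = 4/3  [A is the centroid of △BCF]
2. A_y = -17/3  [A is the centroid of △BCF]
   → A = (4/3, -17/3)
3. E_x = 7/3  [CB ∥ EA ∩ BA ∥ CE]
4. E_y = 10/3  [CB ∥ EA ∩ BA ∥ CE]
   → E = (7/3, 10/3)
5. D_x = 14/9  [DE · FB = -343/9 ∩ EB · DC = -59/27]
6. D_y = -19/9  [DE · FB = -343/9 ∩ EB · DC = -59/27]
   → D = (14/9, -19/9)

A = (4/3, -17/3)
D = (14/9, -19/9)
E = (7/3, 10/3)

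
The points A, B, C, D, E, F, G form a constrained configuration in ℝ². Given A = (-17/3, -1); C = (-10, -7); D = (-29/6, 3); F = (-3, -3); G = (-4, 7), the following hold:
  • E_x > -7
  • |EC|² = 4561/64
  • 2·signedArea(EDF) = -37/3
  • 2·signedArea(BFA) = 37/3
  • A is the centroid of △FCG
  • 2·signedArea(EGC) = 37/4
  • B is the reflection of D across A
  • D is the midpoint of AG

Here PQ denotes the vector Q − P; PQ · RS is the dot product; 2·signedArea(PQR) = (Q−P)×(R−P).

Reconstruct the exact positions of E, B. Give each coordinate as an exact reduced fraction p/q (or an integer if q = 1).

B = (-13/2, -5)
E = (-49/8, 1/2)

1. E_x = -49/8  [2·signedArea(EGC) = 37/4 ∩ 2·signedArea(EDF) = -37/3]
2. E_y = 1/2  [2·signedArea(EGC) = 37/4 ∩ 2·signedArea(EDF) = -37/3]
   → E = (-49/8, 1/2)
3. B_x = -13/2  [B is the reflection of D across A]
4. B_y = -5  [B is the reflection of D across A]
   → B = (-13/2, -5)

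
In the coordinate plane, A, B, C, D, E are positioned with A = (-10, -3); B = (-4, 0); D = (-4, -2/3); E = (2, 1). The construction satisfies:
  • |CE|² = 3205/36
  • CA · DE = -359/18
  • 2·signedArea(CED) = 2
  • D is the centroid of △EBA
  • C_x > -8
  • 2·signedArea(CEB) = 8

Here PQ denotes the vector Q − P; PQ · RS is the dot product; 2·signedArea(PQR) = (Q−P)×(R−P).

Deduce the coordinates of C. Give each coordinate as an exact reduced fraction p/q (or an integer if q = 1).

C = (-7, -11/6)

1. C_x = -7  [2·signedArea(CED) = 2 ∩ 2·signedArea(CEB) = 8]
2. C_y = -11/6  [2·signedArea(CED) = 2 ∩ 2·signedArea(CEB) = 8]
   → C = (-7, -11/6)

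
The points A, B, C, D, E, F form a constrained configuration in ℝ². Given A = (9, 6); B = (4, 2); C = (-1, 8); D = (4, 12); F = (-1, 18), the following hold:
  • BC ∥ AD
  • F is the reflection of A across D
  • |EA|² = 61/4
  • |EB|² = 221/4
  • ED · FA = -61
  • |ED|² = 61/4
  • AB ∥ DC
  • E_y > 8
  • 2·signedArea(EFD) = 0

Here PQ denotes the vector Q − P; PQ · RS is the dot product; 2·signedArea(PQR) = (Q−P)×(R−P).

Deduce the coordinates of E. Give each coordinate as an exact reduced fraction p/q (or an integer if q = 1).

1. E_x = 13/2  [2·signedArea(EFD) = 0 ∩ ED · FA = -61]
2. E_y = 9  [2·signedArea(EFD) = 0 ∩ ED · FA = -61]
   → E = (13/2, 9)

E = (13/2, 9)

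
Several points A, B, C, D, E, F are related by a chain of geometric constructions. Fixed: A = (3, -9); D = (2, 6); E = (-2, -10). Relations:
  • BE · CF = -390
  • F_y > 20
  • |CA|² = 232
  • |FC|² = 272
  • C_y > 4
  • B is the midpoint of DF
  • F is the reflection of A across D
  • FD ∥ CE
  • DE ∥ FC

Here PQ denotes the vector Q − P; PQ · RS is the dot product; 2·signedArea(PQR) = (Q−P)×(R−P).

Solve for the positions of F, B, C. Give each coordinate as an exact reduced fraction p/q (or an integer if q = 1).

B = (3/2, 27/2)
C = (-3, 5)
F = (1, 21)

1. F_x = 1  [F is the reflection of A across D]
2. F_y = 21  [F is the reflection of A across D]
   → F = (1, 21)
3. B_x = 3/2  [B is the midpoint of DF]
4. B_y = 27/2  [B is the midpoint of DF]
   → B = (3/2, 27/2)
5. C_x = -3  [FD ∥ CE ∩ DE ∥ FC]
6. C_y = 5  [FD ∥ CE ∩ DE ∥ FC]
   → C = (-3, 5)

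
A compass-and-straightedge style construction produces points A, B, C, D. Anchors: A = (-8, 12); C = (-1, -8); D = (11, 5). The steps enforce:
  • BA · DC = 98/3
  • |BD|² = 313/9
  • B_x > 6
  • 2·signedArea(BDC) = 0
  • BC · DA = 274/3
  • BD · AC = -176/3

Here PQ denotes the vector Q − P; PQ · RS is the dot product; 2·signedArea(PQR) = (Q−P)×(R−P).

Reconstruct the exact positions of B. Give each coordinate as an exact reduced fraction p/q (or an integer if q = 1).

1. B_x = 7  [2·signedArea(BDC) = 0 ∩ BD · AC = -176/3]
2. B_y = 2/3  [2·signedArea(BDC) = 0 ∩ BD · AC = -176/3]
   → B = (7, 2/3)

B = (7, 2/3)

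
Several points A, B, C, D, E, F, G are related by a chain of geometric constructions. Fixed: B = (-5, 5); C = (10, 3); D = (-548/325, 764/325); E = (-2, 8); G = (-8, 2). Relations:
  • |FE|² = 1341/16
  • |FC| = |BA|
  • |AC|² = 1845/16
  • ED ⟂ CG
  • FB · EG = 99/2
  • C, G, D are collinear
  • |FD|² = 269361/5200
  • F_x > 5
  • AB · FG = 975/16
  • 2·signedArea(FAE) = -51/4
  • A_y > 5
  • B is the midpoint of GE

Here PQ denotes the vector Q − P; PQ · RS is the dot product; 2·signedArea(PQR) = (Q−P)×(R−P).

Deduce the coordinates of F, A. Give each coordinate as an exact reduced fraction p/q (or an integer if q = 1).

1. F_x = 11/2  [line 6·x + 6·y + -99/2 = 0 ∩ |FE|² = 1341/16]
2. F_y = 11/4  [line 6·x + 6·y + -99/2 = 0 ∩ |FE|² = 1341/16]
   → F = (11/2, 11/4)
3. A_x = -1/2  [2·signedArea(FAE) = -51/4 ∩ AB · FG = 975/16]
4. A_y = 21/4  [2·signedArea(FAE) = -51/4 ∩ AB · FG = 975/16]
   → A = (-1/2, 21/4)

A = (-1/2, 21/4)
F = (11/2, 11/4)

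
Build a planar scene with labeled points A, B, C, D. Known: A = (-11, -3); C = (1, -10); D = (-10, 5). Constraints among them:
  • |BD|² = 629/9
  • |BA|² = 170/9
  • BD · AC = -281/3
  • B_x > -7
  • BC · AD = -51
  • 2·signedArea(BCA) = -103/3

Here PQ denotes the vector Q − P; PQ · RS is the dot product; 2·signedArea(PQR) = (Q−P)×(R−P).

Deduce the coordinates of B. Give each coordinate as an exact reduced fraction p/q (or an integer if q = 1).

1. B_x = -20/3  [BD · AC = -281/3 ∩ BC · AD = -51]
2. B_y = -8/3  [BD · AC = -281/3 ∩ BC · AD = -51]
   → B = (-20/3, -8/3)

B = (-20/3, -8/3)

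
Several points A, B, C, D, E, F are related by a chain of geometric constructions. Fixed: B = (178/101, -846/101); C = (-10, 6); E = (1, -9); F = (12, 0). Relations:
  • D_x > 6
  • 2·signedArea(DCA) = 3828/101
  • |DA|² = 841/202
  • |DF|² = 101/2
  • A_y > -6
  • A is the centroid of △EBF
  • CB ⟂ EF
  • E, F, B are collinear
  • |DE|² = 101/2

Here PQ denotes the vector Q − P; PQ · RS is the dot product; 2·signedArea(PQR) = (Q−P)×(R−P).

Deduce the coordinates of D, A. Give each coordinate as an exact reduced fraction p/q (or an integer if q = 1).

A = (497/101, -585/101)
D = (13/2, -9/2)

1. A_x = 497/101  [A is the centroid of △EBF]
2. A_y = -585/101  [A is the centroid of △EBF]
   → A = (497/101, -585/101)
3. D_x = 13/2  [line 1191/101·x + 1507/101·y + -960/101 = 0 ∩ |DE|² = 101/2]
4. D_y = -9/2  [line 1191/101·x + 1507/101·y + -960/101 = 0 ∩ |DE|² = 101/2]
   → D = (13/2, -9/2)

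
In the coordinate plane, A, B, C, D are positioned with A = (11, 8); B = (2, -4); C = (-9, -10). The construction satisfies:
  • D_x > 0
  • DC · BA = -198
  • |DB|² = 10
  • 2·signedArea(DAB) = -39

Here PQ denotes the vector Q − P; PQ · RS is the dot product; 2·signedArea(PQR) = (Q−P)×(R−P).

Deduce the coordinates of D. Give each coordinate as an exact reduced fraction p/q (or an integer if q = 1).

D = (1, -1)

1. D_x = 1  [2·signedArea(DAB) = -39 ∩ DC · BA = -198]
2. D_y = -1  [2·signedArea(DAB) = -39 ∩ DC · BA = -198]
   → D = (1, -1)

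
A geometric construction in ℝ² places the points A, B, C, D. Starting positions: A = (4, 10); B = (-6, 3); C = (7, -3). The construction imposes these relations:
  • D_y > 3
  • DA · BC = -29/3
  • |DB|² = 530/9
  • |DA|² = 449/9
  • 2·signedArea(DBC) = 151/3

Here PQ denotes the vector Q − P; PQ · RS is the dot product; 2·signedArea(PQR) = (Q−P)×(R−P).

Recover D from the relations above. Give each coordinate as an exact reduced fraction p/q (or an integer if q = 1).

D = (5/3, 10/3)

1. D_x = 5/3  [DA · BC = -29/3 ∩ 2·signedArea(DBC) = 151/3]
2. D_y = 10/3  [DA · BC = -29/3 ∩ 2·signedArea(DBC) = 151/3]
   → D = (5/3, 10/3)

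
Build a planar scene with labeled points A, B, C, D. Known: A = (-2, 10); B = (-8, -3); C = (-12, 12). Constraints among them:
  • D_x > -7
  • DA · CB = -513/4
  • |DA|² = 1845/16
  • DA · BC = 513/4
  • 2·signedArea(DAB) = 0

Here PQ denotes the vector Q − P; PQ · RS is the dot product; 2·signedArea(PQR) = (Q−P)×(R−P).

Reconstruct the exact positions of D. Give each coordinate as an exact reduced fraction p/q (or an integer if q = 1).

1. D_x = -13/2  [2·signedArea(DAB) = 0 ∩ DA · CB = -513/4]
2. D_y = 1/4  [2·signedArea(DAB) = 0 ∩ DA · CB = -513/4]
   → D = (-13/2, 1/4)

D = (-13/2, 1/4)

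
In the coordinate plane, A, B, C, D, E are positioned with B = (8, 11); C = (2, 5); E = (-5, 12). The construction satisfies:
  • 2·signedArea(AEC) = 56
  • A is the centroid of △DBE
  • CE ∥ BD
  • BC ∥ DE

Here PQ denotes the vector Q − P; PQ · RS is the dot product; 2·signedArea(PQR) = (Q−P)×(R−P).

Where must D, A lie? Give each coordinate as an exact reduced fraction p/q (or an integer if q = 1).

A = (4/3, 41/3)
D = (1, 18)

1. D_x = 1  [BC ∥ DE ∩ CE ∥ BD]
2. D_y = 18  [BC ∥ DE ∩ CE ∥ BD]
   → D = (1, 18)
3. A_x = 4/3  [A is the centroid of △DBE]
4. A_y = 41/3  [A is the centroid of △DBE]
   → A = (4/3, 41/3)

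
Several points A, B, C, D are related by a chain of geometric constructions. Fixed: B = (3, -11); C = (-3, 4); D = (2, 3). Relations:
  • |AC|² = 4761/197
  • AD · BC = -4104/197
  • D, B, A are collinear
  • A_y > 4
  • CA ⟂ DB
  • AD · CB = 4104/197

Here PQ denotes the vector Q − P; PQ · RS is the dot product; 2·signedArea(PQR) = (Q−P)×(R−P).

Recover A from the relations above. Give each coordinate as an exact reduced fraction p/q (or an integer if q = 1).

A = (375/197, 857/197)

1. A_x = 375/197  [D, B, A are collinear ∩ CA ⟂ DB]
2. A_y = 857/197  [D, B, A are collinear ∩ CA ⟂ DB]
   → A = (375/197, 857/197)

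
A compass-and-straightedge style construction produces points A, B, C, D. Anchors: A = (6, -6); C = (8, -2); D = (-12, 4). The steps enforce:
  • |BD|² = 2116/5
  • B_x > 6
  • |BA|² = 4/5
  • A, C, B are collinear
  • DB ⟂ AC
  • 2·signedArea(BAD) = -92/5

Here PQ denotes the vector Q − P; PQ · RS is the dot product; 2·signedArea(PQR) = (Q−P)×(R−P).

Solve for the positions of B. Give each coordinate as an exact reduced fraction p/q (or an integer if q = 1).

B = (32/5, -26/5)

1. B_x = 32/5  [A, C, B are collinear ∩ DB ⟂ AC]
2. B_y = -26/5  [A, C, B are collinear ∩ DB ⟂ AC]
   → B = (32/5, -26/5)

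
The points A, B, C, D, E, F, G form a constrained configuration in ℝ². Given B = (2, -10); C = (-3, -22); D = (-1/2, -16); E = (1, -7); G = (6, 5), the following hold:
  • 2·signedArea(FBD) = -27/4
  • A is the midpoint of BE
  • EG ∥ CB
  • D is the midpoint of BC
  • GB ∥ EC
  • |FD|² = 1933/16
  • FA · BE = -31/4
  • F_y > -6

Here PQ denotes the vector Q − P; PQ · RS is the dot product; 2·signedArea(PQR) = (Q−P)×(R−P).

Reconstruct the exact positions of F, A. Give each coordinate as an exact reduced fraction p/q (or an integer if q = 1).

1. F_x = 11/4  [line 6·x + -5/2·y + -121/4 = 0 ∩ |FD|² = 1933/16]
2. F_y = -11/2  [line 6·x + -5/2·y + -121/4 = 0 ∩ |FD|² = 1933/16]
   → F = (11/4, -11/2)
3. A_x = 3/2  [FA · BE = -31/4 ∩ A is the midpoint of BE]
4. A_y = -17/2  [FA · BE = -31/4 ∩ A is the midpoint of BE]
   → A = (3/2, -17/2)

A = (3/2, -17/2)
F = (11/4, -11/2)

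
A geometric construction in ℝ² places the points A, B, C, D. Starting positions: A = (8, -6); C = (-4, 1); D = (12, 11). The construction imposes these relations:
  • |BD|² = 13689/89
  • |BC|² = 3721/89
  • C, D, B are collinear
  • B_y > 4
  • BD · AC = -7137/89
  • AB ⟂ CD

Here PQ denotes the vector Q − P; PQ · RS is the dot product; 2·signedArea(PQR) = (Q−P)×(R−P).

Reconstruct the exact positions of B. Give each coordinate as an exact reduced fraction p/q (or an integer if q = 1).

B = (132/89, 394/89)

1. B_x = 132/89  [C, D, B are collinear ∩ AB ⟂ CD]
2. B_y = 394/89  [C, D, B are collinear ∩ AB ⟂ CD]
   → B = (132/89, 394/89)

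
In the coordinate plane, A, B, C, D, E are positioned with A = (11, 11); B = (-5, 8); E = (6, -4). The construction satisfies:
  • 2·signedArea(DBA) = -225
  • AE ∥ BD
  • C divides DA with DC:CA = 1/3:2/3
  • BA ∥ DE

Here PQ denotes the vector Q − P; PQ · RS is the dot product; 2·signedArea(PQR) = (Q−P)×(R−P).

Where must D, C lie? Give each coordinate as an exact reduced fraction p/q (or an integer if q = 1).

C = (-3, -1)
D = (-10, -7)

1. D_x = -10  [BA ∥ DE ∩ AE ∥ BD]
2. D_y = -7  [BA ∥ DE ∩ AE ∥ BD]
   → D = (-10, -7)
3. C_x = -3  [C divides DA with DC:CA = 1/3:2/3]
4. C_y = -1  [C divides DA with DC:CA = 1/3:2/3]
   → C = (-3, -1)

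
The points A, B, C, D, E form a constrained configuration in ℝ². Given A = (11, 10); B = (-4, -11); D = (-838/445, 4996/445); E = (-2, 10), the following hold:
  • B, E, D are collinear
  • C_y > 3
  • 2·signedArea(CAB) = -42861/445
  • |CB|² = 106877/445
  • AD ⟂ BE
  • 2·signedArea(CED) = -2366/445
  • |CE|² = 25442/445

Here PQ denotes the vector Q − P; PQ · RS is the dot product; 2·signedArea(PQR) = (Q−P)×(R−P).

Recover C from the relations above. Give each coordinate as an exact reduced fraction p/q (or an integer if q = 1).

C = (759/445, 1517/445)

1. C_x = 759/445  [2·signedArea(CAB) = -42861/445 ∩ 2·signedArea(CED) = -2366/445]
2. C_y = 1517/445  [2·signedArea(CAB) = -42861/445 ∩ 2·signedArea(CED) = -2366/445]
   → C = (759/445, 1517/445)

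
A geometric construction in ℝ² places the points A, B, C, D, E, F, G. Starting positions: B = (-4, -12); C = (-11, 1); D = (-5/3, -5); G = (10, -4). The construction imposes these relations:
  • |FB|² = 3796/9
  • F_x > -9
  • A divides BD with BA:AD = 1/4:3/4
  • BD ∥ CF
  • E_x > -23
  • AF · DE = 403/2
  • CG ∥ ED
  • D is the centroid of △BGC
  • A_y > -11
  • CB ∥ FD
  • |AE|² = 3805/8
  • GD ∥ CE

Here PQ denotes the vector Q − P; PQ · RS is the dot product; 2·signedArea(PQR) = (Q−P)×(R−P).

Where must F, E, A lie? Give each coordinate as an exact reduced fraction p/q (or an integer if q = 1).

1. F_x = -26/3  [CB ∥ FD ∩ BD ∥ CF]
2. F_y = 8  [CB ∥ FD ∩ BD ∥ CF]
   → F = (-26/3, 8)
3. E_x = -68/3  [CG ∥ ED ∩ GD ∥ CE]
4. E_y = 0  [CG ∥ ED ∩ GD ∥ CE]
   → E = (-68/3, 0)
5. A_x = -41/12  [A divides BD with BA:AD = 1/4:3/4]
6. A_y = -41/4  [A divides BD with BA:AD = 1/4:3/4]
   → A = (-41/12, -41/4)

A = (-41/12, -41/4)
E = (-68/3, 0)
F = (-26/3, 8)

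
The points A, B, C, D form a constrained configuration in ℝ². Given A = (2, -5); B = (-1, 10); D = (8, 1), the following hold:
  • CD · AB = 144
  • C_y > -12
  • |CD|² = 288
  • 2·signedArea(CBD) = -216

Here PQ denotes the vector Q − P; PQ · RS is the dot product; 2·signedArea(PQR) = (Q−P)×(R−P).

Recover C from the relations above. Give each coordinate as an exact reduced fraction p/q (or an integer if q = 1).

C = (-4, -11)

1. C_x = -4  [CD · AB = 144 ∩ 2·signedArea(CBD) = -216]
2. C_y = -11  [CD · AB = 144 ∩ 2·signedArea(CBD) = -216]
   → C = (-4, -11)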